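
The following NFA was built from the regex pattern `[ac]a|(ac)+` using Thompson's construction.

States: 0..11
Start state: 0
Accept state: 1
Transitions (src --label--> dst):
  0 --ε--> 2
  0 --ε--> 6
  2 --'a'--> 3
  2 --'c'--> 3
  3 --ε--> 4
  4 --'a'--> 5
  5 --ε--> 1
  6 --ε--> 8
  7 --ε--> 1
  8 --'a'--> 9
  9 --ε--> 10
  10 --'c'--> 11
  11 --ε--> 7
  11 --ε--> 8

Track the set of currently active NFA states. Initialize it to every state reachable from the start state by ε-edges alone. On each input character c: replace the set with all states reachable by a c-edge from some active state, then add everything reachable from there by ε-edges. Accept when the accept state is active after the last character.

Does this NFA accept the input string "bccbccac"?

S₀ = ε-closure({0}) = {0,2,6,8}
'b' @ 1: {}  — state set empty
rest 'ccbccac' ignored (set empty)
after full input: {}  (accept=1 not in)

Answer: REJECT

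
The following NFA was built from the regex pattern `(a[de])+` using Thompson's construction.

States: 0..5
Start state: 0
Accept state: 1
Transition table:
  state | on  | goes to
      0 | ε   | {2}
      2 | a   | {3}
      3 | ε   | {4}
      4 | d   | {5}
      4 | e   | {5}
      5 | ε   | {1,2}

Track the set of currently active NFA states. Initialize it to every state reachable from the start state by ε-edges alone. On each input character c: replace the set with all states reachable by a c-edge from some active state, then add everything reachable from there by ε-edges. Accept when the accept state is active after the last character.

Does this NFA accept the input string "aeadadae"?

initial (ε-close {0}): {0,2}
'a' @ 1: {3,4}
'e' @ 2: {1,2,5}  (accept∈set)
'a' @ 3: {3,4}
'd' @ 4: {1,2,5}  (accept∈set)
'a' @ 5: {3,4}
'd' @ 6: {1,2,5}  (accept∈set)
'a' @ 7: {3,4}
'e' @ 8: {1,2,5}  (accept∈set)
end set {1,2,5} — state 1 in

Answer: ACCEPT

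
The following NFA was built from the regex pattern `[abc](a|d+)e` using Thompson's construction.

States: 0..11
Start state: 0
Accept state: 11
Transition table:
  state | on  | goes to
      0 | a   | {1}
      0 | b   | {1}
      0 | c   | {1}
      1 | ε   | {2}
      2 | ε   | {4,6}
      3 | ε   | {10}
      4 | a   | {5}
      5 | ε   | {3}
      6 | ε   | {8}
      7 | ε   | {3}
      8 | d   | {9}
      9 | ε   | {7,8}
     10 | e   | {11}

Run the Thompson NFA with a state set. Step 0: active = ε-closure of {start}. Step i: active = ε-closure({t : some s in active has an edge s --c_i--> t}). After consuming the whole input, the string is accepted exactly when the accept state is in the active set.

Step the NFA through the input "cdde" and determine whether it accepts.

Answer: ACCEPT

Derivation:
S₀ = ε-closure({0}) = {0}
'c' @ 1: {1,2,4,6,8}
'd' @ 2: {3,7,8,9,10}
'd' @ 3: {3,7,8,9,10}
'e' @ 4: {11}  [accepting]
end set {11} — state 11 in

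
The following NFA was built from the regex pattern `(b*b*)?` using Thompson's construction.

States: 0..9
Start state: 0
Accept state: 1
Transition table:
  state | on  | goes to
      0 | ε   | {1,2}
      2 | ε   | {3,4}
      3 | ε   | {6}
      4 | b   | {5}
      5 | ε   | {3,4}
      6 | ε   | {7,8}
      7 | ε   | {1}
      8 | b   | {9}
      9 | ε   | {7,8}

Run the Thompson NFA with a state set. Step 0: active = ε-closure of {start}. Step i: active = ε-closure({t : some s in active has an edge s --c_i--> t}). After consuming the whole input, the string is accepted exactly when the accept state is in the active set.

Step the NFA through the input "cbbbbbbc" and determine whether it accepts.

start: ε-closure({0}) = {0,1,2,3,4,6,7,8}
'c' @ 1: {}  — no active states
rest 'bbbbbbc' ignored (set empty)
end set {} — state 1 not in

Answer: REJECT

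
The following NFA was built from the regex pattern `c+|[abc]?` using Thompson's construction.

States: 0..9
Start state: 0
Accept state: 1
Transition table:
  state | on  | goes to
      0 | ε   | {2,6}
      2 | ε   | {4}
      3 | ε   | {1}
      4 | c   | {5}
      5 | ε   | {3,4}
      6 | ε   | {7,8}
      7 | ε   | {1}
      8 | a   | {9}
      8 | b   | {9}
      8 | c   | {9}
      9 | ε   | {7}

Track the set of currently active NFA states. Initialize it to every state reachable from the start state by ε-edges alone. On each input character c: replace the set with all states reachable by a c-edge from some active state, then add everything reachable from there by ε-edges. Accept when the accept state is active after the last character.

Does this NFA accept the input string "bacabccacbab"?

initial (ε-close {0}): {0,1,2,4,6,7,8}
'b' @ 1: {1,7,9}  (accept∈set)
'a' @ 2: {}  — dead — no transitions
rest 'cabccacbab' ignored (set empty)
end set {} — state 1 not in

Answer: REJECT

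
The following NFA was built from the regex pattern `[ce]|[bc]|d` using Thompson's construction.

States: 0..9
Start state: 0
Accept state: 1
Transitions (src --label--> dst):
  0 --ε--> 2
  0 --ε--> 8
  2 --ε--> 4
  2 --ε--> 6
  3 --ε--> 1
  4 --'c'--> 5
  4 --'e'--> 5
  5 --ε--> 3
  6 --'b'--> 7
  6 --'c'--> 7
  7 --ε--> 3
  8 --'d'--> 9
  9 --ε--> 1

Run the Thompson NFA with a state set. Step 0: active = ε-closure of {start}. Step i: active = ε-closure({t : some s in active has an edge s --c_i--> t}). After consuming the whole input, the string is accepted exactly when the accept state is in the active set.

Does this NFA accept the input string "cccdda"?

Answer: REJECT

Derivation:
initial (ε-close {0}): {0,2,4,6,8}
'c' @ 1: {1,3,5,7}  ✓accept
'c' @ 2: {}  — dead — no transitions
rest 'cdda' ignored (set empty)
final: {}; accept 1 not in set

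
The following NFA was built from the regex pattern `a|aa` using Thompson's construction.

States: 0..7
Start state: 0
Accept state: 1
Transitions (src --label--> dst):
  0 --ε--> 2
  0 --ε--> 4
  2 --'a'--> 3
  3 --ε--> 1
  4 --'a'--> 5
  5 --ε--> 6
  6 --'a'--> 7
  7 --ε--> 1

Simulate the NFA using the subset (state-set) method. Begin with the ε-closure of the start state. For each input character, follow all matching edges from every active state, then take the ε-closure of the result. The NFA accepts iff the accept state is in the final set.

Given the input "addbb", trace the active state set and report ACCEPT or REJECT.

start: ε-closure({0}) = {0,2,4}
'a' @ 1: {1,3,5,6}  ✓accept
'd' @ 2: {}  — dead — no transitions
rest 'dbb' ignored (set empty)
after full input: {}  (accept=1 not in)

Answer: REJECT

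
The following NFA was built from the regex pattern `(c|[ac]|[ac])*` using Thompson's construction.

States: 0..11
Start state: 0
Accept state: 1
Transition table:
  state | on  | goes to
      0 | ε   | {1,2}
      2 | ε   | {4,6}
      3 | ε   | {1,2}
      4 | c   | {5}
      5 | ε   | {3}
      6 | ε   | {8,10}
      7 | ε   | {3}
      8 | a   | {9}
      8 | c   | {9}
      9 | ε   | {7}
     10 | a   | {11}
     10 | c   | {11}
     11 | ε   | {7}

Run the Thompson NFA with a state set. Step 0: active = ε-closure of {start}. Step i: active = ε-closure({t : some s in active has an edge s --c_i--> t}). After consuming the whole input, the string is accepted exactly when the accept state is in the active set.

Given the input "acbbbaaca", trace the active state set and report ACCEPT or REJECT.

start: ε-closure({0}) = {0,1,2,4,6,8,10}
'a' @ 1: {1,2,3,4,6,7,8,9,10,11}  ✓accept
'c' @ 2: {1,2,3,4,5,6,7,8,9,10,11}  ✓accept
'b' @ 3: {}  — dead — no transitions
rest 'bbaaca' ignored (set empty)
end set {} — state 1 not in

Answer: REJECT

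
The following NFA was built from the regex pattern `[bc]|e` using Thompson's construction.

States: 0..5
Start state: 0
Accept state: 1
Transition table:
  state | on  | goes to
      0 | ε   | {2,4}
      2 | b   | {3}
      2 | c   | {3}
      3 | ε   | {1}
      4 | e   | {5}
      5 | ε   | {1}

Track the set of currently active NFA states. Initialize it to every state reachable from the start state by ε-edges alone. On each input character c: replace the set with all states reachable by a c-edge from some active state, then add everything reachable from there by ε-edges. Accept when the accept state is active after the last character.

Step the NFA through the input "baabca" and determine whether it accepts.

Answer: REJECT

Steps:
start: ε-closure({0}) = {0,2,4}
'b' @ 1: {1,3}  (accept∈set)
'a' @ 2: {}  — state set empty
rest 'abca' ignored (set empty)
after full input: {}  (accept=1 not in)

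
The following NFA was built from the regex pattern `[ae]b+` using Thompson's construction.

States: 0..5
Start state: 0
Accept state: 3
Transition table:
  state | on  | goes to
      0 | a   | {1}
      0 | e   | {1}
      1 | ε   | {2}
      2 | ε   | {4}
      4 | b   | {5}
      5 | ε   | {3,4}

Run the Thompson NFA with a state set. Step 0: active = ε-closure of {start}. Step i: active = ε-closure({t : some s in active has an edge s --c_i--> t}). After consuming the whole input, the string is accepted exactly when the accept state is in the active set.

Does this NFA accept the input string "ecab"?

Answer: REJECT

Steps:
start: ε-closure({0}) = {0}
'e' @ 1: {1,2,4}
'c' @ 2: {}  — no active states
rest 'ab' ignored (set empty)
end set {} — state 3 not in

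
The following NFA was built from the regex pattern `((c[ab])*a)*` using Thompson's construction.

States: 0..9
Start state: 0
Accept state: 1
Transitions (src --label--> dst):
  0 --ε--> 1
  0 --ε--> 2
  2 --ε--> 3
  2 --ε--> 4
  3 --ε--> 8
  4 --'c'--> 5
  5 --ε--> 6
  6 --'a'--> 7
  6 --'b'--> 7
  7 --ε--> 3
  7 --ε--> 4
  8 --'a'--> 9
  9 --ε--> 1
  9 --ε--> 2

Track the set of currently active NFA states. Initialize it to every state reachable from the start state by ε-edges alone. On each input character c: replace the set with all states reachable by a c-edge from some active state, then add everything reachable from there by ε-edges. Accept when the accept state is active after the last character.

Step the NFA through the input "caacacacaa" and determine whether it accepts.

start: ε-closure({0}) = {0,1,2,3,4,8}
'c' @ 1: {5,6}
'a' @ 2: {3,4,7,8}
'a' @ 3: {1,2,3,4,8,9}  [accepting]
'c' @ 4: {5,6}
'a' @ 5: {3,4,7,8}
'c' @ 6: {5,6}
'a' @ 7: {3,4,7,8}
'c' @ 8: {5,6}
'a' @ 9: {3,4,7,8}
'a' @ 10: {1,2,3,4,8,9}  [accepting]
after full input: {1,2,3,4,8,9}  (accept=1 in)

Answer: ACCEPT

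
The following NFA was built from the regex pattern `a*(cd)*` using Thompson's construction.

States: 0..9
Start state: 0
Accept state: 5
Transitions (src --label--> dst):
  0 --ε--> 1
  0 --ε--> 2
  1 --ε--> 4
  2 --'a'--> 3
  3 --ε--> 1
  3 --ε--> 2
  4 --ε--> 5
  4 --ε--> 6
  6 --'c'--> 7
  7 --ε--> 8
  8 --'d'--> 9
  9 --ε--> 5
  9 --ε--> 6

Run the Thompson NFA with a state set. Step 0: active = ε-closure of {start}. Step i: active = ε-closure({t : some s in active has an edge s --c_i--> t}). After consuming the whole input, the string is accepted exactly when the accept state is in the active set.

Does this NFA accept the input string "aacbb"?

Answer: REJECT

Steps:
start: ε-closure({0}) = {0,1,2,4,5,6}
'a' @ 1: {1,2,3,4,5,6}  (accept∈set)
'a' @ 2: {1,2,3,4,5,6}  (accept∈set)
'c' @ 3: {7,8}
'b' @ 4: {}  — no active states
rest 'b' ignored (set empty)
final: {}; accept 5 not in set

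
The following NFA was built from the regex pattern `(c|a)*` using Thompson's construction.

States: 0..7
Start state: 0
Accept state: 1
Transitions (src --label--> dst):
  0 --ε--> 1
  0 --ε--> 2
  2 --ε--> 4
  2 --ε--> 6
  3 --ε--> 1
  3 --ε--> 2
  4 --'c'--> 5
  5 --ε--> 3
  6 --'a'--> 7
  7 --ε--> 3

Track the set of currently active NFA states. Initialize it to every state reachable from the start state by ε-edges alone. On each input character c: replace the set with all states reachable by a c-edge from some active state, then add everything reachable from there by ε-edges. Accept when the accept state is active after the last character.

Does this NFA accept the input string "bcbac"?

initial (ε-close {0}): {0,1,2,4,6}
'b' @ 1: {}  — no active states
rest 'cbac' ignored (set empty)
after full input: {}  (accept=1 not in)

Answer: REJECT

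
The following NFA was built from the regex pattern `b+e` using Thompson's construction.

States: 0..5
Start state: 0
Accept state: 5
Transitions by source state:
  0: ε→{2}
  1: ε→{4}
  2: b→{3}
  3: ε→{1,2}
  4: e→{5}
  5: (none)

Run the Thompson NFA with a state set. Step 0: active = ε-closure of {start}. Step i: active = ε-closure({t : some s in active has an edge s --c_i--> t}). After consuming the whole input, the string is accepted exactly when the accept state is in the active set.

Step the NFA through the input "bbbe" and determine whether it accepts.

S₀ = ε-closure({0}) = {0,2}
'b' @ 1: {1,2,3,4}
'b' @ 2: {1,2,3,4}
'b' @ 3: {1,2,3,4}
'e' @ 4: {5}  (accept∈set)
final: {5}; accept 5 in set

Answer: ACCEPT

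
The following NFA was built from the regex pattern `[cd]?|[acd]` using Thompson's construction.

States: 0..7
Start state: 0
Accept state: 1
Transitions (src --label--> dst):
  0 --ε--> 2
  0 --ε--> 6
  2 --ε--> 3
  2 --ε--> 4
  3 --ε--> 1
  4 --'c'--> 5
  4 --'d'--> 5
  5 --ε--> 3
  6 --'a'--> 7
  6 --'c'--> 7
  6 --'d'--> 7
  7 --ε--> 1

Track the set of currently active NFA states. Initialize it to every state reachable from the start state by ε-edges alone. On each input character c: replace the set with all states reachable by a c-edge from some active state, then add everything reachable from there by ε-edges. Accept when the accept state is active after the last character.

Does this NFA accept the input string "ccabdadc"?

initial (ε-close {0}): {0,1,2,3,4,6}
'c' @ 1: {1,3,5,7}  (accept∈set)
'c' @ 2: {}  — no active states
rest 'abdadc' ignored (set empty)
after full input: {}  (accept=1 not in)

Answer: REJECT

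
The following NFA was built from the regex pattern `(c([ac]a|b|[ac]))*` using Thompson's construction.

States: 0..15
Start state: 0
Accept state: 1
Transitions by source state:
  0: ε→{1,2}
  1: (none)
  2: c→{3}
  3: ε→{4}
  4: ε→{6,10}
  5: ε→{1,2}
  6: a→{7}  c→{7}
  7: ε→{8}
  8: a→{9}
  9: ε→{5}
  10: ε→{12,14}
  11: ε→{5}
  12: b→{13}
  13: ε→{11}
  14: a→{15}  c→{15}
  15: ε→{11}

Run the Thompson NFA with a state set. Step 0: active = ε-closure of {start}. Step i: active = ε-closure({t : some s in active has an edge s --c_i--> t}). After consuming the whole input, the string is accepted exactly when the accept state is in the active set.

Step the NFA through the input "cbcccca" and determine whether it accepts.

S₀ = ε-closure({0}) = {0,1,2}
'c' @ 1: {3,4,6,10,12,14}
'b' @ 2: {1,2,5,11,13}  [accepting]
'c' @ 3: {3,4,6,10,12,14}
'c' @ 4: {1,2,5,7,8,11,15}  [accepting]
'c' @ 5: {3,4,6,10,12,14}
'c' @ 6: {1,2,5,7,8,11,15}  [accepting]
'a' @ 7: {1,2,5,9}  [accepting]
after full input: {1,2,5,9}  (accept=1 in)

Answer: ACCEPT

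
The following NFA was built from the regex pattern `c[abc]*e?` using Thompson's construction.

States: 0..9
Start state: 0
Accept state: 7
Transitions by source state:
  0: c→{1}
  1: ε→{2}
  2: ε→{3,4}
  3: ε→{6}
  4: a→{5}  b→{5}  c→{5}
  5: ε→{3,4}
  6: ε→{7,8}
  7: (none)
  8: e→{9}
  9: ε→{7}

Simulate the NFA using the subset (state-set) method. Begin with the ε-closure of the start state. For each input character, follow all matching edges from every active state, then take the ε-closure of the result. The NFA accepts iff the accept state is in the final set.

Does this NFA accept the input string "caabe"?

Answer: ACCEPT

Trace:
S₀ = ε-closure({0}) = {0}
'c' @ 1: {1,2,3,4,6,7,8}  [accepting]
'a' @ 2: {3,4,5,6,7,8}  [accepting]
'a' @ 3: {3,4,5,6,7,8}  [accepting]
'b' @ 4: {3,4,5,6,7,8}  [accepting]
'e' @ 5: {7,9}  [accepting]
final: {7,9}; accept 7 in set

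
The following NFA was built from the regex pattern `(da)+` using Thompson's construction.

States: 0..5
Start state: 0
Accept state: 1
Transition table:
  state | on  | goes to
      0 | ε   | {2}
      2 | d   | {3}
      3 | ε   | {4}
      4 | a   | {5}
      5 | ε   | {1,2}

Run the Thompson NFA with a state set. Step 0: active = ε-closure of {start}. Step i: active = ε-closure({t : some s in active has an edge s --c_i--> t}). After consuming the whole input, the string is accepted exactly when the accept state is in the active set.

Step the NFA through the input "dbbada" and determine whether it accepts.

Answer: REJECT

Trace:
initial (ε-close {0}): {0,2}
'd' @ 1: {3,4}
'b' @ 2: {}  — dead — no transitions
rest 'bada' ignored (set empty)
final: {}; accept 1 not in set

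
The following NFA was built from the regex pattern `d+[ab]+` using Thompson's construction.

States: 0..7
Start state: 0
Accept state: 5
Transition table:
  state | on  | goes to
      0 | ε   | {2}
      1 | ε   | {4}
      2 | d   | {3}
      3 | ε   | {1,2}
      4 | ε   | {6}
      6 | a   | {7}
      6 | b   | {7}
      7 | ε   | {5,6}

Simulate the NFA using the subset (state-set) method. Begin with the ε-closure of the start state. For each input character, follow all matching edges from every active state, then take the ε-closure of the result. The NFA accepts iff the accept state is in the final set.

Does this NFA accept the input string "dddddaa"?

Answer: ACCEPT

Derivation:
start: ε-closure({0}) = {0,2}
'd' @ 1: {1,2,3,4,6}
'd' @ 2: {1,2,3,4,6}
'd' @ 3: {1,2,3,4,6}
'd' @ 4: {1,2,3,4,6}
'd' @ 5: {1,2,3,4,6}
'a' @ 6: {5,6,7}  (accept∈set)
'a' @ 7: {5,6,7}  (accept∈set)
final: {5,6,7}; accept 5 in set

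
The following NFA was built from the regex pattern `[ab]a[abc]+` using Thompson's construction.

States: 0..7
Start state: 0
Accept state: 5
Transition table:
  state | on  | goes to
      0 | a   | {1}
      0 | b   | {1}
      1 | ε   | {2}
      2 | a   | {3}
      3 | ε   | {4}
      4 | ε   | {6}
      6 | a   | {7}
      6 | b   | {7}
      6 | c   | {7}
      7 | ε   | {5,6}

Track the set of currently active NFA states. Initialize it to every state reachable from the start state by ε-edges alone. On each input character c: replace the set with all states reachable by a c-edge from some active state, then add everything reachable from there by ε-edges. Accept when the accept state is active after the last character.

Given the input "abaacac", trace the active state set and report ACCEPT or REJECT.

initial (ε-close {0}): {0}
'a' @ 1: {1,2}
'b' @ 2: {}  — state set empty
rest 'aacac' ignored (set empty)
after full input: {}  (accept=5 not in)

Answer: REJECT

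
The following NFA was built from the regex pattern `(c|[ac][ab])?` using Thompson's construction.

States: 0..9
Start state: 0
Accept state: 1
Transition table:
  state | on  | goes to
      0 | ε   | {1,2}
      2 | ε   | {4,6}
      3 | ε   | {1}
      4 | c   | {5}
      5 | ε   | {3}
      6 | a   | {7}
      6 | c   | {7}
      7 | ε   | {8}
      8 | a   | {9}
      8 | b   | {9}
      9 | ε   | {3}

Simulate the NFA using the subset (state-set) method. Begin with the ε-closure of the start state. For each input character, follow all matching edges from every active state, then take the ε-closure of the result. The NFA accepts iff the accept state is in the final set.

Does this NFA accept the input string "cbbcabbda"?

Answer: REJECT

Derivation:
start: ε-closure({0}) = {0,1,2,4,6}
'c' @ 1: {1,3,5,7,8}  [accepting]
'b' @ 2: {1,3,9}  [accepting]
'b' @ 3: {}  — state set empty
rest 'cabbda' ignored (set empty)
final: {}; accept 1 not in set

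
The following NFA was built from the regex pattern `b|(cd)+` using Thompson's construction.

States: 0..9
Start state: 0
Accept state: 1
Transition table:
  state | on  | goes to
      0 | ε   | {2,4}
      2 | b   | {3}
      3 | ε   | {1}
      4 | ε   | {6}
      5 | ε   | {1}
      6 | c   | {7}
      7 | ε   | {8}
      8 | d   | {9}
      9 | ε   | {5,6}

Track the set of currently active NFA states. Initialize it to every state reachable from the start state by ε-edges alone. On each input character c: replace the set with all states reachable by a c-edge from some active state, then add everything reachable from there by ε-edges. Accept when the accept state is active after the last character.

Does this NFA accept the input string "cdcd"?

start: ε-closure({0}) = {0,2,4,6}
'c' @ 1: {7,8}
'd' @ 2: {1,5,6,9}  ✓accept
'c' @ 3: {7,8}
'd' @ 4: {1,5,6,9}  ✓accept
after full input: {1,5,6,9}  (accept=1 in)

Answer: ACCEPT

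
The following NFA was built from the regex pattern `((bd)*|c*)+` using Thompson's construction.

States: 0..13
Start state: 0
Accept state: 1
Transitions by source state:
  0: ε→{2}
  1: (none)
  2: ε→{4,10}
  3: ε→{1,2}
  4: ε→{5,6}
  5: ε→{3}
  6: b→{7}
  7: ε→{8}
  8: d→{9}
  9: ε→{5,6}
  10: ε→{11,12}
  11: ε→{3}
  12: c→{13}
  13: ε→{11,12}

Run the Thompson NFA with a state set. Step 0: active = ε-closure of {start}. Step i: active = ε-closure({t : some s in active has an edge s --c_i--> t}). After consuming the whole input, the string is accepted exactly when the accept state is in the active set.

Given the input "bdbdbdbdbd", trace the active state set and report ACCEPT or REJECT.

Answer: ACCEPT

Trace:
initial (ε-close {0}): {0,1,2,3,4,5,6,10,11,12}
'b' @ 1: {7,8}
'd' @ 2: {1,2,3,4,5,6,9,10,11,12}  (accept∈set)
'b' @ 3: {7,8}
'd' @ 4: {1,2,3,4,5,6,9,10,11,12}  (accept∈set)
'b' @ 5: {7,8}
'd' @ 6: {1,2,3,4,5,6,9,10,11,12}  (accept∈set)
'b' @ 7: {7,8}
'd' @ 8: {1,2,3,4,5,6,9,10,11,12}  (accept∈set)
'b' @ 9: {7,8}
'd' @ 10: {1,2,3,4,5,6,9,10,11,12}  (accept∈set)
after full input: {1,2,3,4,5,6,9,10,11,12}  (accept=1 in)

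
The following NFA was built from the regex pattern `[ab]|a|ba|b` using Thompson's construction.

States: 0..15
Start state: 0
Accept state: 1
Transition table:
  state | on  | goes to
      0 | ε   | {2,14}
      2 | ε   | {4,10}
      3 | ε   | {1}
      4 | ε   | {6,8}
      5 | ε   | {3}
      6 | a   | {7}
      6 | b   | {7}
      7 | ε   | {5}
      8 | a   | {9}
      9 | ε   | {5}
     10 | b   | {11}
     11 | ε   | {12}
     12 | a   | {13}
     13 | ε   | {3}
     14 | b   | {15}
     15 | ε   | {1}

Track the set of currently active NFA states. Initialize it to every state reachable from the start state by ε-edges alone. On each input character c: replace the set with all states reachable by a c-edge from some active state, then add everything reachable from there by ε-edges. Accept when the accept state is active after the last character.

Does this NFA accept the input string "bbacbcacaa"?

start: ε-closure({0}) = {0,2,4,6,8,10,14}
'b' @ 1: {1,3,5,7,11,12,15}  [accepting]
'b' @ 2: {}  — state set empty
rest 'acbcacaa' ignored (set empty)
after full input: {}  (accept=1 not in)

Answer: REJECT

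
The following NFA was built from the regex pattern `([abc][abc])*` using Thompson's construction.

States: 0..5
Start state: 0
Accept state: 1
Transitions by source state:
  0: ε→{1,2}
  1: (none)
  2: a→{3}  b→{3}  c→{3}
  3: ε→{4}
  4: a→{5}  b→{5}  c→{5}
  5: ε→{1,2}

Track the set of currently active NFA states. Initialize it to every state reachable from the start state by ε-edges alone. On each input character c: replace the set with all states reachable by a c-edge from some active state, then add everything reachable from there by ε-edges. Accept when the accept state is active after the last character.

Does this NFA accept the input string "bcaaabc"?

S₀ = ε-closure({0}) = {0,1,2}
'b' @ 1: {3,4}
'c' @ 2: {1,2,5}  (accept∈set)
'a' @ 3: {3,4}
'a' @ 4: {1,2,5}  (accept∈set)
'a' @ 5: {3,4}
'b' @ 6: {1,2,5}  (accept∈set)
'c' @ 7: {3,4}
end set {3,4} — state 1 not in

Answer: REJECT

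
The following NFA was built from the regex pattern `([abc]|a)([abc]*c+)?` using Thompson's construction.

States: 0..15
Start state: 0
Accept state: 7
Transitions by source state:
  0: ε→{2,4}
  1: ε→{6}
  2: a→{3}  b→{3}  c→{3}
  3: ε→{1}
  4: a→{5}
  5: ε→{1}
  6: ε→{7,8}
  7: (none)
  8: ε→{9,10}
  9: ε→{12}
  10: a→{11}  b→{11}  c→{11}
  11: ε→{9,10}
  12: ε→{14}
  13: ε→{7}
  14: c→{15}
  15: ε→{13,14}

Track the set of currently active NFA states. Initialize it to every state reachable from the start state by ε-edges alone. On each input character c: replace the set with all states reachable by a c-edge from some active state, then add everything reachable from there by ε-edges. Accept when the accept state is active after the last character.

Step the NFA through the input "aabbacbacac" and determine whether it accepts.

initial (ε-close {0}): {0,2,4}
'a' @ 1: {1,3,5,6,7,8,9,10,12,14}  (accept∈set)
'a' @ 2: {9,10,11,12,14}
'b' @ 3: {9,10,11,12,14}
'b' @ 4: {9,10,11,12,14}
'a' @ 5: {9,10,11,12,14}
'c' @ 6: {7,9,10,11,12,13,14,15}  (accept∈set)
'b' @ 7: {9,10,11,12,14}
'a' @ 8: {9,10,11,12,14}
'c' @ 9: {7,9,10,11,12,13,14,15}  (accept∈set)
'a' @ 10: {9,10,11,12,14}
'c' @ 11: {7,9,10,11,12,13,14,15}  (accept∈set)
end set {7,9,10,11,12,13,14,15} — state 7 in

Answer: ACCEPT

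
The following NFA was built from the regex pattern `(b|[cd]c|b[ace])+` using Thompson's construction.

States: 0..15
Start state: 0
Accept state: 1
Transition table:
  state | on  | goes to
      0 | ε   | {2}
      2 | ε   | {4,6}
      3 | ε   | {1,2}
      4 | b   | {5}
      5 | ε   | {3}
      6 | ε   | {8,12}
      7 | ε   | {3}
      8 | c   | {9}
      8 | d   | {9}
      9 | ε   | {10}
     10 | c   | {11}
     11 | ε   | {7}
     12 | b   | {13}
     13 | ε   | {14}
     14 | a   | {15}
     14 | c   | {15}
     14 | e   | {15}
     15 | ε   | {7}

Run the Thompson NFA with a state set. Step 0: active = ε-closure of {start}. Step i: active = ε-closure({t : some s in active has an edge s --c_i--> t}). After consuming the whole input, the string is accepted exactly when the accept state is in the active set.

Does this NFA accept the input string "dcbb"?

Answer: ACCEPT

Steps:
initial (ε-close {0}): {0,2,4,6,8,12}
'd' @ 1: {9,10}
'c' @ 2: {1,2,3,4,6,7,8,11,12}  ✓accept
'b' @ 3: {1,2,3,4,5,6,8,12,13,14}  ✓accept
'b' @ 4: {1,2,3,4,5,6,8,12,13,14}  ✓accept
final: {1,2,3,4,5,6,8,12,13,14}; accept 1 in set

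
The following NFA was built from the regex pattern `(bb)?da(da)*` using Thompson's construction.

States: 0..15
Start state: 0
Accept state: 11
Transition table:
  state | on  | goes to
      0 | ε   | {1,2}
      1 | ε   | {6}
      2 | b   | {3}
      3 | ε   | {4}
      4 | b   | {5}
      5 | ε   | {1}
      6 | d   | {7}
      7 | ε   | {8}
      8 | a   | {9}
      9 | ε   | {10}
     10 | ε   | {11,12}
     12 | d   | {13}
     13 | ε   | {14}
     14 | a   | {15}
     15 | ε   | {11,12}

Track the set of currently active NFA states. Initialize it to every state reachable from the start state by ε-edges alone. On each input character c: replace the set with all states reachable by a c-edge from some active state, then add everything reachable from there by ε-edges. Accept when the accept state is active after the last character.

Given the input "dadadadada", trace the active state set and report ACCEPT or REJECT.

Answer: ACCEPT

Trace:
S₀ = ε-closure({0}) = {0,1,2,6}
'd' @ 1: {7,8}
'a' @ 2: {9,10,11,12}  ✓accept
'd' @ 3: {13,14}
'a' @ 4: {11,12,15}  ✓accept
'd' @ 5: {13,14}
'a' @ 6: {11,12,15}  ✓accept
'd' @ 7: {13,14}
'a' @ 8: {11,12,15}  ✓accept
'd' @ 9: {13,14}
'a' @ 10: {11,12,15}  ✓accept
final: {11,12,15}; accept 11 in set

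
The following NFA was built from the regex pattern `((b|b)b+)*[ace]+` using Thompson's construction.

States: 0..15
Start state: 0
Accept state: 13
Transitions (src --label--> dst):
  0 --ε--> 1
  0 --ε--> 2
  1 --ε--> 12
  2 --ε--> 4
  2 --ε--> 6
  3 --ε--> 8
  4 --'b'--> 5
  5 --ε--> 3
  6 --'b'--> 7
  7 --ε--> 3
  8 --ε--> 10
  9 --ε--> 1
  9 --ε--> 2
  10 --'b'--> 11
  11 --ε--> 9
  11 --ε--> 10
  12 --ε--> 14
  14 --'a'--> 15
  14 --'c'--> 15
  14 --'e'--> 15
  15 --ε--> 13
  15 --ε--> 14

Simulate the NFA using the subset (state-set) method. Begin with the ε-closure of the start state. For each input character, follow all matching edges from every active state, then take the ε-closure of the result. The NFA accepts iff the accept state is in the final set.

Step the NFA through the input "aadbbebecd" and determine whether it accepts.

start: ε-closure({0}) = {0,1,2,4,6,12,14}
'a' @ 1: {13,14,15}  (accept∈set)
'a' @ 2: {13,14,15}  (accept∈set)
'd' @ 3: {}  — state set empty
rest 'bbebecd' ignored (set empty)
final: {}; accept 13 not in set

Answer: REJECT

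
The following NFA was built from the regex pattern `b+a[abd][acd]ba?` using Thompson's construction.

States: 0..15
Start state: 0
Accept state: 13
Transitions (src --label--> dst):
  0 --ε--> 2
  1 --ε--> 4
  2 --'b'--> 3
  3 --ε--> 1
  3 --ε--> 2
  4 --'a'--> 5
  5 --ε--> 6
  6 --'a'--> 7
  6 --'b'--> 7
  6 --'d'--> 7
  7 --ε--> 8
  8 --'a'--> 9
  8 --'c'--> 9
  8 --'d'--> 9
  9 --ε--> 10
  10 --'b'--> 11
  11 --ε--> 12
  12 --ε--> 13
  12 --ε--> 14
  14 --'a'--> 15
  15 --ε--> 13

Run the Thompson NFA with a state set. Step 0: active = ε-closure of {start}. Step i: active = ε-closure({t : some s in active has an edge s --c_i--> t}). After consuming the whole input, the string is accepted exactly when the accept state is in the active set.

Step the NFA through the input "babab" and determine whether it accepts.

Answer: ACCEPT

Derivation:
start: ε-closure({0}) = {0,2}
'b' @ 1: {1,2,3,4}
'a' @ 2: {5,6}
'b' @ 3: {7,8}
'a' @ 4: {9,10}
'b' @ 5: {11,12,13,14}  ✓accept
final: {11,12,13,14}; accept 13 in set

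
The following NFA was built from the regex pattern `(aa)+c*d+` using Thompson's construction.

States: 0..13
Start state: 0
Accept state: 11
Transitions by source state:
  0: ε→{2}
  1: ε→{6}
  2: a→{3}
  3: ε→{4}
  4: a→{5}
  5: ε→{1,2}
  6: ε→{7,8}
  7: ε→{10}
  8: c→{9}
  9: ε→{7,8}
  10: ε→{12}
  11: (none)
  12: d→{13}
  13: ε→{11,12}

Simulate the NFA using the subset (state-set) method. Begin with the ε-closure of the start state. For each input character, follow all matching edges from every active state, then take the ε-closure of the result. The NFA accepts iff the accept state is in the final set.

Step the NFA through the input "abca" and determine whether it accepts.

Answer: REJECT

Steps:
start: ε-closure({0}) = {0,2}
'a' @ 1: {3,4}
'b' @ 2: {}  — no active states
rest 'ca' ignored (set empty)
end set {} — state 11 not in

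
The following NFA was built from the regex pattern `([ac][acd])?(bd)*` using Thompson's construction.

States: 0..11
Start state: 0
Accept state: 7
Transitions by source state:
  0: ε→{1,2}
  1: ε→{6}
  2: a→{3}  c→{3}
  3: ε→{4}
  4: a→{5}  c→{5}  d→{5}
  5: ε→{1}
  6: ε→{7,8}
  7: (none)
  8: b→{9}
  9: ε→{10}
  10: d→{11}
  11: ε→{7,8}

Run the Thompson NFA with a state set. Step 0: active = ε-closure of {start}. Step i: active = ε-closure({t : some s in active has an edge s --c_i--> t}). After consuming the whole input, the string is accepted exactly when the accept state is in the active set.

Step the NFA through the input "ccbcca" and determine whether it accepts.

Answer: REJECT

Derivation:
start: ε-closure({0}) = {0,1,2,6,7,8}
'c' @ 1: {3,4}
'c' @ 2: {1,5,6,7,8}  [accepting]
'b' @ 3: {9,10}
'c' @ 4: {}  — no active states
rest 'ca' ignored (set empty)
end set {} — state 7 not in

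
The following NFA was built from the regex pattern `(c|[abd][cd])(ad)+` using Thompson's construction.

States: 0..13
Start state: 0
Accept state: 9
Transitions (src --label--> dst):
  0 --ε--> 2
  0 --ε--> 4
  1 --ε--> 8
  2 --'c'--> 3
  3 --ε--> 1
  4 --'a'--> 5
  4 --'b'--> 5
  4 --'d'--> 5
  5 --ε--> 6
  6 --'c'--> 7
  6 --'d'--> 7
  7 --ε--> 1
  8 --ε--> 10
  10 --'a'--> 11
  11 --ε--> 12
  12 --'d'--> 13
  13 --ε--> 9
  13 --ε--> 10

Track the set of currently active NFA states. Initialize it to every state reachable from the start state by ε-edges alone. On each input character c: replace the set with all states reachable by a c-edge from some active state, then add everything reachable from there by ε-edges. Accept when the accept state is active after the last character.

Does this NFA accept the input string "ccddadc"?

start: ε-closure({0}) = {0,2,4}
'c' @ 1: {1,3,8,10}
'c' @ 2: {}  — dead — no transitions
rest 'ddadc' ignored (set empty)
end set {} — state 9 not in

Answer: REJECT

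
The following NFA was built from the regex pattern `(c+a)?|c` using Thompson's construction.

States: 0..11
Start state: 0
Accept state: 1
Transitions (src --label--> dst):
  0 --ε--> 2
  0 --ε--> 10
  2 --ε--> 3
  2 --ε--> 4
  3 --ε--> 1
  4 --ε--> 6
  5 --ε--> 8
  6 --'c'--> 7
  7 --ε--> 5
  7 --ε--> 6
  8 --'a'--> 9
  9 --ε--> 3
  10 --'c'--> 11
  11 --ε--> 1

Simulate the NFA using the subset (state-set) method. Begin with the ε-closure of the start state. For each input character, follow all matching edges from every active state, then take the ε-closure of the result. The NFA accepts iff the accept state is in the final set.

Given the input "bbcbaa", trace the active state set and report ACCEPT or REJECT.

Answer: REJECT

Trace:
initial (ε-close {0}): {0,1,2,3,4,6,10}
'b' @ 1: {}  — dead — no transitions
rest 'bcbaa' ignored (set empty)
end set {} — state 1 not in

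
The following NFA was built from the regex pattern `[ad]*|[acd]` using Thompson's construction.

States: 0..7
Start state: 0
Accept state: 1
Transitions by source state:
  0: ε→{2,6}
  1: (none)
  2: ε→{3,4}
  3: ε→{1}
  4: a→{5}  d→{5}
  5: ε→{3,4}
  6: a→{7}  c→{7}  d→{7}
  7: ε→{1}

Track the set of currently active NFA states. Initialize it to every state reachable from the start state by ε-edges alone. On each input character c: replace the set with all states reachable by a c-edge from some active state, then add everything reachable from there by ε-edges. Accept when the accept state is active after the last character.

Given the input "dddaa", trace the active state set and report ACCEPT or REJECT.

Answer: ACCEPT

Steps:
S₀ = ε-closure({0}) = {0,1,2,3,4,6}
'd' @ 1: {1,3,4,5,7}  ✓accept
'd' @ 2: {1,3,4,5}  ✓accept
'd' @ 3: {1,3,4,5}  ✓accept
'a' @ 4: {1,3,4,5}  ✓accept
'a' @ 5: {1,3,4,5}  ✓accept
after full input: {1,3,4,5}  (accept=1 in)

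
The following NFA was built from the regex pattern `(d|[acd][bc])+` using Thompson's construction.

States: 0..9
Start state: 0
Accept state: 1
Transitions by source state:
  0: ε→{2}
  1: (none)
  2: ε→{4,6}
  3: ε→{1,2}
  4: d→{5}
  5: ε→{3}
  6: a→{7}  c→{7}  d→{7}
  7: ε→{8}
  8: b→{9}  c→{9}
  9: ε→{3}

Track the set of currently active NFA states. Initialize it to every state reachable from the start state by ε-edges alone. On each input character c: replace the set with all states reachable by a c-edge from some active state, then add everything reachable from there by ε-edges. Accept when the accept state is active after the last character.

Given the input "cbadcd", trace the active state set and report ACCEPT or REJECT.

Answer: REJECT

Derivation:
start: ε-closure({0}) = {0,2,4,6}
'c' @ 1: {7,8}
'b' @ 2: {1,2,3,4,6,9}  ✓accept
'a' @ 3: {7,8}
'd' @ 4: {}  — state set empty
rest 'cd' ignored (set empty)
final: {}; accept 1 not in set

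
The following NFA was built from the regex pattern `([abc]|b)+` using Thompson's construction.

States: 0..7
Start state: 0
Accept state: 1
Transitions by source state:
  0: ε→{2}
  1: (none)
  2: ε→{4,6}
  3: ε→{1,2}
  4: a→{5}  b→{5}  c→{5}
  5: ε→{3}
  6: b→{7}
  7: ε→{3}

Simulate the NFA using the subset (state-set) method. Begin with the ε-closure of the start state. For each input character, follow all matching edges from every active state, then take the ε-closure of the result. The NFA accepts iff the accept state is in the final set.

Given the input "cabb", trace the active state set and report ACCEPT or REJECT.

S₀ = ε-closure({0}) = {0,2,4,6}
'c' @ 1: {1,2,3,4,5,6}  (accept∈set)
'a' @ 2: {1,2,3,4,5,6}  (accept∈set)
'b' @ 3: {1,2,3,4,5,6,7}  (accept∈set)
'b' @ 4: {1,2,3,4,5,6,7}  (accept∈set)
final: {1,2,3,4,5,6,7}; accept 1 in set

Answer: ACCEPT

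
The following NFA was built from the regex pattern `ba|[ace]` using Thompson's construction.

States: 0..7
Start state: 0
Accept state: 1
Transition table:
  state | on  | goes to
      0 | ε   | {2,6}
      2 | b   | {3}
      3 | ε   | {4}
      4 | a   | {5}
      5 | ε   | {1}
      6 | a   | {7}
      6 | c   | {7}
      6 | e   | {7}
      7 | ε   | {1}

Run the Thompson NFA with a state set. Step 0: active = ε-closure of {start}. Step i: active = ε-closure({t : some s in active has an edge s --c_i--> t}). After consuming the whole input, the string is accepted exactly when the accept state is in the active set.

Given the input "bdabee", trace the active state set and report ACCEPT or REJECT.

S₀ = ε-closure({0}) = {0,2,6}
'b' @ 1: {3,4}
'd' @ 2: {}  — dead — no transitions
rest 'abee' ignored (set empty)
after full input: {}  (accept=1 not in)

Answer: REJECT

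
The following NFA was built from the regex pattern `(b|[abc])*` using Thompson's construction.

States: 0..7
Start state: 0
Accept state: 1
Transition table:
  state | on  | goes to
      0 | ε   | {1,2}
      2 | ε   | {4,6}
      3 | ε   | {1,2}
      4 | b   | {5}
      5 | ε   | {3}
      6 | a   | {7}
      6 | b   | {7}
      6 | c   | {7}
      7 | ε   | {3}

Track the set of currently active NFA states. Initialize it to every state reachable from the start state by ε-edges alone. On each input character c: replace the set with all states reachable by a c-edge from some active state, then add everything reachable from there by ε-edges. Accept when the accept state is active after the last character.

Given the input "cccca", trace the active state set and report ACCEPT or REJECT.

initial (ε-close {0}): {0,1,2,4,6}
'c' @ 1: {1,2,3,4,6,7}  (accept∈set)
'c' @ 2: {1,2,3,4,6,7}  (accept∈set)
'c' @ 3: {1,2,3,4,6,7}  (accept∈set)
'c' @ 4: {1,2,3,4,6,7}  (accept∈set)
'a' @ 5: {1,2,3,4,6,7}  (accept∈set)
final: {1,2,3,4,6,7}; accept 1 in set

Answer: ACCEPT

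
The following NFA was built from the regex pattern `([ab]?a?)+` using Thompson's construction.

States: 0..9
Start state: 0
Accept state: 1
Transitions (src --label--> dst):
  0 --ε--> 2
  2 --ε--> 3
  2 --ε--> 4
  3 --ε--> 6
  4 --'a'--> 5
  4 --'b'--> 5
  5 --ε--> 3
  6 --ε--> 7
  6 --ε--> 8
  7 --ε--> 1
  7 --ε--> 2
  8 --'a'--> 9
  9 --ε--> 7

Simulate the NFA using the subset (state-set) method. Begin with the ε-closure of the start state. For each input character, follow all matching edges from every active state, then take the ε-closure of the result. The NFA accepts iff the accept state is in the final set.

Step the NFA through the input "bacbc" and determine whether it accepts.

initial (ε-close {0}): {0,1,2,3,4,6,7,8}
'b' @ 1: {1,2,3,4,5,6,7,8}  ✓accept
'a' @ 2: {1,2,3,4,5,6,7,8,9}  ✓accept
'c' @ 3: {}  — state set empty
rest 'bc' ignored (set empty)
final: {}; accept 1 not in set

Answer: REJECT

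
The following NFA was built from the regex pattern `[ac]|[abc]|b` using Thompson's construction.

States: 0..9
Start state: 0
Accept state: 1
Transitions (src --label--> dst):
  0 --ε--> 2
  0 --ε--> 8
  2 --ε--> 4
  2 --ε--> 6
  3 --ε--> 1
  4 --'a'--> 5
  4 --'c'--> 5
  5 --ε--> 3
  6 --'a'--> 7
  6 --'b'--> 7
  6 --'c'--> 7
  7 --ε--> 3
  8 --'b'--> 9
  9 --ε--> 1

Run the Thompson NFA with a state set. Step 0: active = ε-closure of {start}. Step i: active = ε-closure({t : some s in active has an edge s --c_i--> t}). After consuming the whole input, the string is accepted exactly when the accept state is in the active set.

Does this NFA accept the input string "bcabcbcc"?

Answer: REJECT

Steps:
start: ε-closure({0}) = {0,2,4,6,8}
'b' @ 1: {1,3,7,9}  [accepting]
'c' @ 2: {}  — state set empty
rest 'abcbcc' ignored (set empty)
final: {}; accept 1 not in set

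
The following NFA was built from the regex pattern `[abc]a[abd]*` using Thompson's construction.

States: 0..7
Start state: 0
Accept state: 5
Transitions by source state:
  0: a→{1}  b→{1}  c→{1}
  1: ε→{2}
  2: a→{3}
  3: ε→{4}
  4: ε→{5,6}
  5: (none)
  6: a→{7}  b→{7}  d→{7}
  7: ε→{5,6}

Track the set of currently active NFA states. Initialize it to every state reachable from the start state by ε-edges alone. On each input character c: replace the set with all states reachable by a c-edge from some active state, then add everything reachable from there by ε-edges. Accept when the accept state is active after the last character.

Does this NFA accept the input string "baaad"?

Answer: ACCEPT

Steps:
start: ε-closure({0}) = {0}
'b' @ 1: {1,2}
'a' @ 2: {3,4,5,6}  ✓accept
'a' @ 3: {5,6,7}  ✓accept
'a' @ 4: {5,6,7}  ✓accept
'd' @ 5: {5,6,7}  ✓accept
after full input: {5,6,7}  (accept=5 in)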